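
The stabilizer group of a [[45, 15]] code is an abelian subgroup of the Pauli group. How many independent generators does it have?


For an [[n,k]] stabilizer code:
Number of stabilizer generators = n - k
= 45 - 15
= 30

30


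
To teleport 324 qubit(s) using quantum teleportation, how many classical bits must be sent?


Quantum teleportation requires 2 classical bits per qubit teleported.
324 qubit(s) -> 2 * 324 = 648 classical bits

648


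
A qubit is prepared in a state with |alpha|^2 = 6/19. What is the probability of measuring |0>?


|alpha|^2 = 6/19 = 0.3158
|beta|^2 = 1 - 6/19 = 13/19 = 0.6842
P(|0>) = |alpha|^2 = 0.3158

0.3158


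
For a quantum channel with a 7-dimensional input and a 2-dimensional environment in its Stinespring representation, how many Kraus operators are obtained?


Tracing out the environment in an orthonormal basis {|i>_E} gives Kraus operators K_i = <i|_E U |0>_E.
Number of Kraus operators = dim(H_env) = d_env
= 2

2


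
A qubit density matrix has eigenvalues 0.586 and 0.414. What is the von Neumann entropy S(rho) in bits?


S = -p*log2(p) - (1-p)*log2(1-p)
p = 0.5860, 1-p = 0.4140
= -0.5860 * log2(0.5860) - 0.4140 * log2(0.4140)
= -(-0.4518) - (-0.5267)
= 0.9786

0.9786


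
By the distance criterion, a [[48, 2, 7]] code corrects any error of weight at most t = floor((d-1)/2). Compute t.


Code parameters: [[48, 2, 7]], distance d = 7.
Number of correctable errors = floor((d-1)/2)
= floor((7 - 1)/2)
= floor(6/2)
= 3

3


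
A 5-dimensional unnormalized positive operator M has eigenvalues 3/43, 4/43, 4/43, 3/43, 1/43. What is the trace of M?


tr(M) = sum of eigenvalues
= 3/43 + 4/43 + 4/43 + 3/43 + 1/43
= 15/43
= 0.3488

0.3488


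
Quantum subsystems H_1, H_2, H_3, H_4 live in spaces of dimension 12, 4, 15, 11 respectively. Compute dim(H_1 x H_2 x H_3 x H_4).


dim(H_1 x H_2 x H_3 x H_4) = 12 * 4 * 15 * 11
= 48 * 15 * 11
= 720 * 11
= 7920

7920


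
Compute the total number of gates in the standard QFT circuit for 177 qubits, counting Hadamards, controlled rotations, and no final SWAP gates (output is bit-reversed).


Hadamard gates: 177
Controlled rotations: n*(n-1)/2 = 177*176/2 = 15576
SWAP gates: 0 (omitted)
Total = 177 + 15576
= 15753

15753


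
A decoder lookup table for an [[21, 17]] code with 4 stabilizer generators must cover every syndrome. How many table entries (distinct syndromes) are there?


Each stabilizer generator gives a binary (+1 or -1) measurement outcome.
With 4 independent generators:
Total syndromes = 2^4
= 16

16


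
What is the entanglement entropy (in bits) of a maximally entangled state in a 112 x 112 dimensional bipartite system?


For a maximally entangled state in d x d:
S = log2(d) = log2(112)
= 6.8074

6.8074


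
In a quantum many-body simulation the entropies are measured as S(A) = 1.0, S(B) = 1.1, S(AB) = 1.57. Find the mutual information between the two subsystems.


I(A:B) = S(A) + S(B) - S(AB)
= 1.0 + 1.1 - 1.57
= 0.5300

0.5300


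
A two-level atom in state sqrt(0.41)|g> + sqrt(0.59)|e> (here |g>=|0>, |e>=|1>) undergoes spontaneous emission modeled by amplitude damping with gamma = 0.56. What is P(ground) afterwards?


For amplitude damping with parameter gamma on state sqrt(a)|0> + sqrt(b)|1>:
alpha^2 = 0.41, beta^2 = 0.59
P(|0>) = alpha^2 + gamma * beta^2
= 0.41 + 0.56 * 0.59
= 0.41 + 0.3304
= 0.7404

0.7404


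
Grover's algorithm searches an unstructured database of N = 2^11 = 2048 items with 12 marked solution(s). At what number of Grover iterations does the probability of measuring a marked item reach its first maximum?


After j Grover iterations the success probability is P(j) = sin^2((2j+1)*theta), where sin(theta) = sqrt(k/N).
N = 2^11 = 2048, k = 12
sin(theta) = sqrt(k/N) = 0.07654655446
theta = arcsin(sqrt(k/N)) = 0.07662150475 rad
P(j) reaches its first maximum when (2j+1)*theta is as close as possible to pi/2, i.e. j = round(pi/(4*theta) - 1/2).
pi/(4*theta) - 1/2 = 9.7504
(For comparison, the common estimate pi/4 * sqrt(N/k) = 10.2604; the exact maximiser is used here.)
Optimal iterations = 10

10


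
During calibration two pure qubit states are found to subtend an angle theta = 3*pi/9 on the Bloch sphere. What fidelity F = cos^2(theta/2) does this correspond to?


For states separated by angle theta on Bloch sphere:
F = cos^2(theta/2)
theta = 3*pi/9 = 1.0472
theta/2 = 0.5236
cos(theta/2) = 0.8660
F = 0.7500

0.7500


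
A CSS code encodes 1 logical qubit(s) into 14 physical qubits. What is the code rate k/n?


Code rate R = k/n
= 1/14
= 0.0714

0.0714


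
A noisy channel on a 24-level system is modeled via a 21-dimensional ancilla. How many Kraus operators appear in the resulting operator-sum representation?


Tracing out the environment in an orthonormal basis {|i>_E} gives Kraus operators K_i = <i|_E U |0>_E.
Number of Kraus operators = dim(H_env) = d_env
= 21

21


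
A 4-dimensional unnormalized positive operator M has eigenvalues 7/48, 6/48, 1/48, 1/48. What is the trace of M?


tr(M) = sum of eigenvalues
= 7/48 + 6/48 + 1/48 + 1/48
= 15/48
= 0.3125

0.3125


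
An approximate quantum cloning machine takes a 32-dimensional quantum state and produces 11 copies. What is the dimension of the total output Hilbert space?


Output space = H^(tensor 11) where dim(H) = 32
dim = 32^11
= 1024 (after 2 factors)
= 32768 (after 3 factors)
= 1048576 (after 4 factors)
= 33554432 (after 5 factors)
= 1073741824 (after 6 factors)
= 34359738368 (after 7 factors)
= 1099511627776 (after 8 factors)
= 35184372088832 (after 9 factors)
= 1125899906842624 (after 10 factors)
= 36028797018963968 (after 11 factors)
= 36028797018963968

36028797018963968


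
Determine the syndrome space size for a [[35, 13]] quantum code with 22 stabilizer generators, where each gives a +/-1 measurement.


Each stabilizer generator gives a binary (+1 or -1) measurement outcome.
With 22 independent generators:
Total syndromes = 2^22
= 4194304

4194304


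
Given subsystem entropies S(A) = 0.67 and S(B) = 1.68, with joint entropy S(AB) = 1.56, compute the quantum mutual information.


I(A:B) = S(A) + S(B) - S(AB)
= 0.67 + 1.68 - 1.56
= 0.7900

0.7900


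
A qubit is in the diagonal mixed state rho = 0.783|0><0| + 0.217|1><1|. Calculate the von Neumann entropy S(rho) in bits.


S = -p*log2(p) - (1-p)*log2(1-p)
p = 0.7830, 1-p = 0.2170
= -0.7830 * log2(0.7830) - 0.2170 * log2(0.2170)
= -(-0.2763) - (-0.4783)
= 0.7547

0.7547


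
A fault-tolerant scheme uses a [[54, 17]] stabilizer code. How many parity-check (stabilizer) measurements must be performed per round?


For an [[n,k]] stabilizer code:
Number of stabilizer generators = n - k
= 54 - 17
= 37

37


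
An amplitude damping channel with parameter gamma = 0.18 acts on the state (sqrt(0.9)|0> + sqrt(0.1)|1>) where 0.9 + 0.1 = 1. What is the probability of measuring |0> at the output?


For amplitude damping with parameter gamma on state sqrt(a)|0> + sqrt(b)|1>:
alpha^2 = 0.9, beta^2 = 0.1
P(|0>) = alpha^2 + gamma * beta^2
= 0.9 + 0.18 * 0.1
= 0.9 + 0.0180
= 0.9180

0.9180


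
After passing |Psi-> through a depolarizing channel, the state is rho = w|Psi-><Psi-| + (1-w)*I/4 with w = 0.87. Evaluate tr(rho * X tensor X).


|Psi-> = (|01> - |10>)/sqrt(2)
For the pure Bell state, <X_A X_B> = -1 (Bell-state Pauli correlator).
The maximally-mixed part I/4 has tr(I/4 * P tensor P) = 0 for any traceless Pauli P.
So <X_A X_B>_rho = w * (-1) + (1 - w) * 0
= 0.87 * (-1)
= -0.8700

-0.8700


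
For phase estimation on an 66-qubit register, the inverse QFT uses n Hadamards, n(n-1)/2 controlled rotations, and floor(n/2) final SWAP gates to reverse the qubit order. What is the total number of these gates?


Hadamard gates: 66
Controlled rotations: n*(n-1)/2 = 66*65/2 = 2145
SWAP gates: floor(n/2) = floor(66/2) = 33
Total = 66 + 2145 + 33
= 2244

2244


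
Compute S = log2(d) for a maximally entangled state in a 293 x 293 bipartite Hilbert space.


For a maximally entangled state in d x d:
S = log2(d) = log2(293)
= 8.1948

8.1948


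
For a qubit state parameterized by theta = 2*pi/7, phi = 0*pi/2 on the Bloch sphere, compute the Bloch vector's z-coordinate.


theta = 0.8976, phi = 0.0000
r_z = cos(theta) = 0.6235

0.6235


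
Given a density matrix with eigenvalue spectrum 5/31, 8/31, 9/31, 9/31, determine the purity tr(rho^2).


tr(rho^2) = sum of eigenvalues squared
= (5/31)^2 + (8/31)^2 + (9/31)^2 + (9/31)^2
= (25 + 64 + 81 + 81) / 961
= 251/961
= 0.2612

0.2612


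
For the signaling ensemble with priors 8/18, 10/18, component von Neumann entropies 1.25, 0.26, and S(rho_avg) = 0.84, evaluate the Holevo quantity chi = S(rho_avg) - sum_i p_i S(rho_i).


chi = S(rho) - sum_i p_i * S(rho_i)
Weighted entropy = 8/18 * 1.25 + 10/18 * 0.26
= 0.7000
chi = 0.84 - 0.7000
= 0.1400

0.1400


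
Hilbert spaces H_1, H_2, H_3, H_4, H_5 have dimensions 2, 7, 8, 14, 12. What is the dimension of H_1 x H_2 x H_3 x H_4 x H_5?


dim(H_1 x H_2 x H_3 x H_4 x H_5) = 2 * 7 * 8 * 14 * 12
= 14 * 8 * 14 * 12
= 112 * 14 * 12
= 1568 * 12
= 18816

18816


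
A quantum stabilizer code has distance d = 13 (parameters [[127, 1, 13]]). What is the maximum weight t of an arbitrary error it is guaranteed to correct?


Code parameters: [[127, 1, 13]], distance d = 13.
Number of correctable errors = floor((d-1)/2)
= floor((13 - 1)/2)
= floor(12/2)
= 6

6


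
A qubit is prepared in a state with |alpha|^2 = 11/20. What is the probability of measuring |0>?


|alpha|^2 = 11/20 = 0.5500
|beta|^2 = 1 - 11/20 = 9/20 = 0.4500
P(|0>) = |alpha|^2 = 0.5500

0.5500


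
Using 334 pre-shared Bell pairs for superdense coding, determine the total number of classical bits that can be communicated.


Superdense coding allows 2 classical bits per shared entangled pair.
334 pair(s) -> 2 * 334 = 668 classical bits

668


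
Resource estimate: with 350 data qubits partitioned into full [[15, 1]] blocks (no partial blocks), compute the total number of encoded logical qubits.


Each code block uses 15 physical qubits for 1 logical qubit(s).
Number of complete blocks = floor(350 / 15) = 23
Logical qubits = 23 * 1
= 23

23


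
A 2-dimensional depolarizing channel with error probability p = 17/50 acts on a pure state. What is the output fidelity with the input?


F = (1-p) + p/d
= (1 - 0.3400) + 0.3400/2
= 0.6600 + 0.1700
= 0.8300

0.8300


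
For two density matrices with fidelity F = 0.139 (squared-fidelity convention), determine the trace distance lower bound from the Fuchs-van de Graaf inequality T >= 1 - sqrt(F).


Fuchs-van de Graaf (squared-fidelity convention): 1 - sqrt(F) <= T <= sqrt(1 - F).
Lower bound: T >= 1 - sqrt(F)
sqrt(F) = sqrt(0.139) = 0.3728
T >= 1 - 0.3728
T >= 0.6272

0.6272


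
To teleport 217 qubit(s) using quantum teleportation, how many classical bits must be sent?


Quantum teleportation requires 2 classical bits per qubit teleported.
217 qubit(s) -> 2 * 217 = 434 classical bits

434


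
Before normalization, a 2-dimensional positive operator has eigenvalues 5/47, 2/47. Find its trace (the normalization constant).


tr(M) = sum of eigenvalues
= 5/47 + 2/47
= 7/47
= 0.1489

0.1489


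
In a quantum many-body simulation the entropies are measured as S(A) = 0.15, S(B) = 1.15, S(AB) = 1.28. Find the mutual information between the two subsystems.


I(A:B) = S(A) + S(B) - S(AB)
= 0.15 + 1.15 - 1.28
= 0.0200

0.0200


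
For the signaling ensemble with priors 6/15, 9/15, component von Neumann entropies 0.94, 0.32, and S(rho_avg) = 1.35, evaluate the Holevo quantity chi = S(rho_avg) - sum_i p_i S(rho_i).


chi = S(rho) - sum_i p_i * S(rho_i)
Weighted entropy = 6/15 * 0.94 + 9/15 * 0.32
= 0.5680
chi = 1.35 - 0.5680
= 0.7820

0.7820


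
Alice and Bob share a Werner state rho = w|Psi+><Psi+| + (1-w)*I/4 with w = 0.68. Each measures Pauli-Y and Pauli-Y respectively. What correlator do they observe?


|Psi+> = (|01> + |10>)/sqrt(2)
For the pure Bell state, <Y_A Y_B> = +1 (Bell-state Pauli correlator).
The maximally-mixed part I/4 has tr(I/4 * P tensor P) = 0 for any traceless Pauli P.
So <Y_A Y_B>_rho = w * (+1) + (1 - w) * 0
= 0.68 * (+1)
= 0.6800

0.6800


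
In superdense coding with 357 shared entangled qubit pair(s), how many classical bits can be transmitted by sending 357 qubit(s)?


Superdense coding allows 2 classical bits per shared entangled pair.
357 pair(s) -> 2 * 357 = 714 classical bits

714


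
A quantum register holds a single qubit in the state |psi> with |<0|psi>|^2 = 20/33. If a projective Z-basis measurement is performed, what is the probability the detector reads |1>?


|alpha|^2 = 20/33 = 0.6061
|beta|^2 = 1 - 20/33 = 13/33 = 0.3939
P(|1>) = |beta|^2 = 0.3939

0.3939


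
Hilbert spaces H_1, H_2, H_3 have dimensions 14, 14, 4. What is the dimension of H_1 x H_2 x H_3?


dim(H_1 x H_2 x H_3) = 14 * 14 * 4
= 196 * 4
= 784

784


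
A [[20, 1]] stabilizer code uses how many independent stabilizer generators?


For an [[n,k]] stabilizer code:
Number of stabilizer generators = n - k
= 20 - 1
= 19

19


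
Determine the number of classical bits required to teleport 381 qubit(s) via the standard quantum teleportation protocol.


Quantum teleportation requires 2 classical bits per qubit teleported.
381 qubit(s) -> 2 * 381 = 762 classical bits

762


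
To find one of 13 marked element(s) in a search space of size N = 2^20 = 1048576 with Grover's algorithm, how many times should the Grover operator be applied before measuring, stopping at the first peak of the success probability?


After j Grover iterations the success probability is P(j) = sin^2((2j+1)*theta), where sin(theta) = sqrt(k/N).
N = 2^20 = 1048576, k = 13
sin(theta) = sqrt(k/N) = 0.003521046167
theta = arcsin(sqrt(k/N)) = 0.003521053443 rad
P(j) reaches its first maximum when (2j+1)*theta is as close as possible to pi/2, i.e. j = round(pi/(4*theta) - 1/2).
pi/(4*theta) - 1/2 = 222.5577
(For comparison, the common estimate pi/4 * sqrt(N/k) = 223.0582; the exact maximiser is used here.)
Optimal iterations = 223

223


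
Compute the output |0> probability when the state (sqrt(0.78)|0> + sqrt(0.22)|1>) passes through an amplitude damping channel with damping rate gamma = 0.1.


For amplitude damping with parameter gamma on state sqrt(a)|0> + sqrt(b)|1>:
alpha^2 = 0.78, beta^2 = 0.22
P(|0>) = alpha^2 + gamma * beta^2
= 0.78 + 0.1 * 0.22
= 0.78 + 0.0220
= 0.8020

0.8020


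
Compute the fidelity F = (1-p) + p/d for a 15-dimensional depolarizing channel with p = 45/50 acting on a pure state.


F = (1-p) + p/d
= (1 - 0.9000) + 0.9000/15
= 0.1000 + 0.0600
= 0.1600

0.1600


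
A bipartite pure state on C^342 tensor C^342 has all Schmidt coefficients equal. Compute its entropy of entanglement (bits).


For a maximally entangled state in d x d:
S = log2(d) = log2(342)
= 8.4179

8.4179


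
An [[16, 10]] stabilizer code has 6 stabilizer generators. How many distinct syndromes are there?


Each stabilizer generator gives a binary (+1 or -1) measurement outcome.
With 6 independent generators:
Total syndromes = 2^6
= 64

64


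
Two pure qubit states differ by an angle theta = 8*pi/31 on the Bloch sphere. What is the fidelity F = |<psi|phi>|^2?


For states separated by angle theta on Bloch sphere:
F = cos^2(theta/2)
theta = 8*pi/31 = 0.8107
theta/2 = 0.4054
cos(theta/2) = 0.9190
F = 0.8445

0.8445


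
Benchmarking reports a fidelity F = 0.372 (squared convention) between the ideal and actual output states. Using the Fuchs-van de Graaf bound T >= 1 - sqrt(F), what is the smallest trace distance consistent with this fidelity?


Fuchs-van de Graaf (squared-fidelity convention): 1 - sqrt(F) <= T <= sqrt(1 - F).
Lower bound: T >= 1 - sqrt(F)
sqrt(F) = sqrt(0.372) = 0.6099
T >= 1 - 0.6099
T >= 0.3901

0.3901


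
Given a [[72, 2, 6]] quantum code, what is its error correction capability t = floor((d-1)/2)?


Code parameters: [[72, 2, 6]], distance d = 6.
Number of correctable errors = floor((d-1)/2)
= floor((6 - 1)/2)
= floor(5/2)
= 2

2


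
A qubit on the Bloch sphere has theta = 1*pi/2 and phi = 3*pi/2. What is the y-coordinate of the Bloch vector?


theta = 1.5708, phi = 4.7124
r_y = sin(theta)*sin(phi) = 1.0000 * -1.0000
r_y = -1.0000

-1.0000


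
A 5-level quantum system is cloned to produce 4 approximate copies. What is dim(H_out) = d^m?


Output space = H^(tensor 4) where dim(H) = 5
dim = 5^4
= 25 (after 2 factors)
= 125 (after 3 factors)
= 625 (after 4 factors)
= 625

625


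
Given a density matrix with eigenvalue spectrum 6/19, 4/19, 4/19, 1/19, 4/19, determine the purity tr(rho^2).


tr(rho^2) = sum of eigenvalues squared
= (6/19)^2 + (4/19)^2 + (4/19)^2 + (1/19)^2 + (4/19)^2
= (36 + 16 + 16 + 1 + 16) / 361
= 85/361
= 0.2355

0.2355


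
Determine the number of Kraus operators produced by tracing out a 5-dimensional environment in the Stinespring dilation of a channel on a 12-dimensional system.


Tracing out the environment in an orthonormal basis {|i>_E} gives Kraus operators K_i = <i|_E U |0>_E.
Number of Kraus operators = dim(H_env) = d_env
= 5

5


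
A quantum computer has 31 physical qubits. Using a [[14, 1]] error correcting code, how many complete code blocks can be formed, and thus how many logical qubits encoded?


Each code block uses 14 physical qubits for 1 logical qubit(s).
Number of complete blocks = floor(31 / 14) = 2
Logical qubits = 2 * 1
= 2

2


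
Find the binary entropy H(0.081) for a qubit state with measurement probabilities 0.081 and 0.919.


S = -p*log2(p) - (1-p)*log2(1-p)
p = 0.0810, 1-p = 0.9190
= -0.0810 * log2(0.0810) - 0.9190 * log2(0.9190)
= -(-0.2937) - (-0.1120)
= 0.4057

0.4057


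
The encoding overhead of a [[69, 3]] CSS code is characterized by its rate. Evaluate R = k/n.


Code rate R = k/n
= 3/69
= 0.0435

0.0435


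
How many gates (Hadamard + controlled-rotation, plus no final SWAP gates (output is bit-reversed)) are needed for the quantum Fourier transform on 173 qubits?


Hadamard gates: 173
Controlled rotations: n*(n-1)/2 = 173*172/2 = 14878
SWAP gates: 0 (omitted)
Total = 173 + 14878
= 15051

15051


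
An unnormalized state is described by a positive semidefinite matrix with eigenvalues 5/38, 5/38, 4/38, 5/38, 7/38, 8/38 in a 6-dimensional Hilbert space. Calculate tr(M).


tr(M) = sum of eigenvalues
= 5/38 + 5/38 + 4/38 + 5/38 + 7/38 + 8/38
= 34/38
= 0.8947

0.8947


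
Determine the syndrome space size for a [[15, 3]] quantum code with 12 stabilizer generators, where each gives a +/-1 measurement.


Each stabilizer generator gives a binary (+1 or -1) measurement outcome.
With 12 independent generators:
Total syndromes = 2^12
= 4096

4096


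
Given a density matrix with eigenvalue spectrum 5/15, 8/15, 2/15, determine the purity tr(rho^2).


tr(rho^2) = sum of eigenvalues squared
= (5/15)^2 + (8/15)^2 + (2/15)^2
= (25 + 64 + 4) / 225
= 93/225
= 0.4133

0.4133


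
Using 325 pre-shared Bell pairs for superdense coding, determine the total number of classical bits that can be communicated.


Superdense coding allows 2 classical bits per shared entangled pair.
325 pair(s) -> 2 * 325 = 650 classical bits

650


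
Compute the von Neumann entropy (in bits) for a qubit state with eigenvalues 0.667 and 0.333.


S = -p*log2(p) - (1-p)*log2(1-p)
p = 0.6670, 1-p = 0.3330
= -0.6670 * log2(0.6670) - 0.3330 * log2(0.3330)
= -(-0.3897) - (-0.5283)
= 0.9180

0.9180


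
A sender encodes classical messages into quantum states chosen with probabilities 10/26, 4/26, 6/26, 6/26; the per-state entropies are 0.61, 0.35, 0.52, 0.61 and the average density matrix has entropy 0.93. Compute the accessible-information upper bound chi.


chi = S(rho) - sum_i p_i * S(rho_i)
Weighted entropy = 10/26 * 0.61 + 4/26 * 0.35 + 6/26 * 0.52 + 6/26 * 0.61
= 0.5492
chi = 0.93 - 0.5492
= 0.3808

0.3808


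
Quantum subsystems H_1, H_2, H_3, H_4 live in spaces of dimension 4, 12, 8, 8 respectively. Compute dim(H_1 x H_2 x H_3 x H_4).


dim(H_1 x H_2 x H_3 x H_4) = 4 * 12 * 8 * 8
= 48 * 8 * 8
= 384 * 8
= 3072

3072


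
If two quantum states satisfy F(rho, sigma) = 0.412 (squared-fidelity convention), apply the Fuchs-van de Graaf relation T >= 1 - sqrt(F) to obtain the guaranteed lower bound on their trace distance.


Fuchs-van de Graaf (squared-fidelity convention): 1 - sqrt(F) <= T <= sqrt(1 - F).
Lower bound: T >= 1 - sqrt(F)
sqrt(F) = sqrt(0.412) = 0.6419
T >= 1 - 0.6419
T >= 0.3581

0.3581


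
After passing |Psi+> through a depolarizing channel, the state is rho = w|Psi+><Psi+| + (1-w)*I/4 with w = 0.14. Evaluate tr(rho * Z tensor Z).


|Psi+> = (|01> + |10>)/sqrt(2)
For the pure Bell state, <Z_A Z_B> = -1 (Bell-state Pauli correlator).
The maximally-mixed part I/4 has tr(I/4 * P tensor P) = 0 for any traceless Pauli P.
So <Z_A Z_B>_rho = w * (-1) + (1 - w) * 0
= 0.14 * (-1)
= -0.1400

-0.1400


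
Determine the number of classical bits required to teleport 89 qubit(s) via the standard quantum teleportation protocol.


Quantum teleportation requires 2 classical bits per qubit teleported.
89 qubit(s) -> 2 * 89 = 178 classical bits

178


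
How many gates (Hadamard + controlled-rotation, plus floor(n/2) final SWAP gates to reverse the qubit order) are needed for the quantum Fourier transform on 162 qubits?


Hadamard gates: 162
Controlled rotations: n*(n-1)/2 = 162*161/2 = 13041
SWAP gates: floor(n/2) = floor(162/2) = 81
Total = 162 + 13041 + 81
= 13284

13284


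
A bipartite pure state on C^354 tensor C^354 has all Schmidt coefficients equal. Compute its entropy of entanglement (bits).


For a maximally entangled state in d x d:
S = log2(d) = log2(354)
= 8.4676

8.4676


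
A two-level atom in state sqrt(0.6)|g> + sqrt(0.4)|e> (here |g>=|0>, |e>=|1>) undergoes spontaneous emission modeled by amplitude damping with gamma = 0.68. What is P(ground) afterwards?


For amplitude damping with parameter gamma on state sqrt(a)|0> + sqrt(b)|1>:
alpha^2 = 0.6, beta^2 = 0.4
P(|0>) = alpha^2 + gamma * beta^2
= 0.6 + 0.68 * 0.4
= 0.6 + 0.2720
= 0.8720

0.8720


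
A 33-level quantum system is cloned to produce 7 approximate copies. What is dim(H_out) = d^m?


Output space = H^(tensor 7) where dim(H) = 33
dim = 33^7
= 1089 (after 2 factors)
= 35937 (after 3 factors)
= 1185921 (after 4 factors)
= 39135393 (after 5 factors)
= 1291467969 (after 6 factors)
= 42618442977 (after 7 factors)
= 42618442977

42618442977


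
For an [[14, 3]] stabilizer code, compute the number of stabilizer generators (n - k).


For an [[n,k]] stabilizer code:
Number of stabilizer generators = n - k
= 14 - 3
= 11

11


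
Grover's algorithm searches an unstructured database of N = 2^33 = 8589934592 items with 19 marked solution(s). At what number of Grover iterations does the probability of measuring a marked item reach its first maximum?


After j Grover iterations the success probability is P(j) = sin^2((2j+1)*theta), where sin(theta) = sqrt(k/N).
N = 2^33 = 8589934592, k = 19
sin(theta) = sqrt(k/N) = 4.703074648e-05
theta = arcsin(sqrt(k/N)) = 4.70307465e-05 rad
P(j) reaches its first maximum when (2j+1)*theta is as close as possible to pi/2, i.e. j = round(pi/(4*theta) - 1/2).
pi/(4*theta) - 1/2 = 16699.1746
(For comparison, the common estimate pi/4 * sqrt(N/k) = 16699.6746; the exact maximiser is used here.)
Optimal iterations = 16699

16699


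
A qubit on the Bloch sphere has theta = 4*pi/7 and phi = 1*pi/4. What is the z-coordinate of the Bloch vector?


theta = 1.7952, phi = 0.7854
r_z = cos(theta) = -0.2225

-0.2225


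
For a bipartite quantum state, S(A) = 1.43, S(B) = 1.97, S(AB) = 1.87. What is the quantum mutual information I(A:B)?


I(A:B) = S(A) + S(B) - S(AB)
= 1.43 + 1.97 - 1.87
= 1.5300

1.5300


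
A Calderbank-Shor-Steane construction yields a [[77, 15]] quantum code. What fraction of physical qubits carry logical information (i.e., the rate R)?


Code rate R = k/n
= 15/77
= 0.1948

0.1948


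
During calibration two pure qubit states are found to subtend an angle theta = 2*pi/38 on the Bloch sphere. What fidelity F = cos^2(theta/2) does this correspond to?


For states separated by angle theta on Bloch sphere:
F = cos^2(theta/2)
theta = 2*pi/38 = 0.1653
theta/2 = 0.0827
cos(theta/2) = 0.9966
F = 0.9932

0.9932


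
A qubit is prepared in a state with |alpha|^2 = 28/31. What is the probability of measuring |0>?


|alpha|^2 = 28/31 = 0.9032
|beta|^2 = 1 - 28/31 = 3/31 = 0.0968
P(|0>) = |alpha|^2 = 0.9032

0.9032


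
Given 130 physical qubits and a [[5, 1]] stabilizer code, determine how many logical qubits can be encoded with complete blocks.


Each code block uses 5 physical qubits for 1 logical qubit(s).
Number of complete blocks = floor(130 / 5) = 26
Logical qubits = 26 * 1
= 26

26


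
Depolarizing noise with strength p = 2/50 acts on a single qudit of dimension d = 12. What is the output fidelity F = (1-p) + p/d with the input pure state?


F = (1-p) + p/d
= (1 - 0.0400) + 0.0400/12
= 0.9600 + 0.0033
= 0.9633

0.9633


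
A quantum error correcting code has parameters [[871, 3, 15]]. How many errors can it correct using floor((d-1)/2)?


Code parameters: [[871, 3, 15]], distance d = 15.
Number of correctable errors = floor((d-1)/2)
= floor((15 - 1)/2)
= floor(14/2)
= 7

7


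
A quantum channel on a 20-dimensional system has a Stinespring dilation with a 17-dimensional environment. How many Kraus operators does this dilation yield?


Tracing out the environment in an orthonormal basis {|i>_E} gives Kraus operators K_i = <i|_E U |0>_E.
Number of Kraus operators = dim(H_env) = d_env
= 17

17


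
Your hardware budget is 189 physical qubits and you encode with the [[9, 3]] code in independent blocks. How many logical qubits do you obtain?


Each code block uses 9 physical qubits for 3 logical qubit(s).
Number of complete blocks = floor(189 / 9) = 21
Logical qubits = 21 * 3
= 63

63


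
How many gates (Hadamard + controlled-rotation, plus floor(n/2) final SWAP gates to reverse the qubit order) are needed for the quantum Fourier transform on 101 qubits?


Hadamard gates: 101
Controlled rotations: n*(n-1)/2 = 101*100/2 = 5050
SWAP gates: floor(n/2) = floor(101/2) = 50
Total = 101 + 5050 + 50
= 5201

5201


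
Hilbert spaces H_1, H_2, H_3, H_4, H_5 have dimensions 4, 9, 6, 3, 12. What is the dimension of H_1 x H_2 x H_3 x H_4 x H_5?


dim(H_1 x H_2 x H_3 x H_4 x H_5) = 4 * 9 * 6 * 3 * 12
= 36 * 6 * 3 * 12
= 216 * 3 * 12
= 648 * 12
= 7776

7776


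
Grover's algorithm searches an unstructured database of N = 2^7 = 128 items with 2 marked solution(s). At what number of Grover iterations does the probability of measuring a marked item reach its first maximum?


After j Grover iterations the success probability is P(j) = sin^2((2j+1)*theta), where sin(theta) = sqrt(k/N).
N = 2^7 = 128, k = 2
sin(theta) = sqrt(k/N) = 0.125
theta = arcsin(sqrt(k/N)) = 0.1253278312 rad
P(j) reaches its first maximum when (2j+1)*theta is as close as possible to pi/2, i.e. j = round(pi/(4*theta) - 1/2).
pi/(4*theta) - 1/2 = 5.7667
(For comparison, the common estimate pi/4 * sqrt(N/k) = 6.2832; the exact maximiser is used here.)
Optimal iterations = 6

6


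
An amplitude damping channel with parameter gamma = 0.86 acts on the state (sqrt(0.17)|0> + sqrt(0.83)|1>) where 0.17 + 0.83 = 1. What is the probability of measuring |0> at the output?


For amplitude damping with parameter gamma on state sqrt(a)|0> + sqrt(b)|1>:
alpha^2 = 0.17, beta^2 = 0.83
P(|0>) = alpha^2 + gamma * beta^2
= 0.17 + 0.86 * 0.83
= 0.17 + 0.7138
= 0.8838

0.8838


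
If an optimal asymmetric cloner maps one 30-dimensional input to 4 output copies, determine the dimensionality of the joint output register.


Output space = H^(tensor 4) where dim(H) = 30
dim = 30^4
= 900 (after 2 factors)
= 27000 (after 3 factors)
= 810000 (after 4 factors)
= 810000

810000


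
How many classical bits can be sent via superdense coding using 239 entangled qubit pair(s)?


Superdense coding allows 2 classical bits per shared entangled pair.
239 pair(s) -> 2 * 239 = 478 classical bits

478


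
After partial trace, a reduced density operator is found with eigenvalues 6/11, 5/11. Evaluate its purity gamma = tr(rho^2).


tr(rho^2) = sum of eigenvalues squared
= (6/11)^2 + (5/11)^2
= (36 + 25) / 121
= 61/121
= 0.5041

0.5041


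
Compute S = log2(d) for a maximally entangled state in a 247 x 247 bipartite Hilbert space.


For a maximally entangled state in d x d:
S = log2(d) = log2(247)
= 7.9484

7.9484


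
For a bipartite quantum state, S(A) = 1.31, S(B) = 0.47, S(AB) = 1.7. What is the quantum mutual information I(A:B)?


I(A:B) = S(A) + S(B) - S(AB)
= 1.31 + 0.47 - 1.7
= 0.0800

0.0800


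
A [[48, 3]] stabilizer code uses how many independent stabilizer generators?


For an [[n,k]] stabilizer code:
Number of stabilizer generators = n - k
= 48 - 3
= 45

45


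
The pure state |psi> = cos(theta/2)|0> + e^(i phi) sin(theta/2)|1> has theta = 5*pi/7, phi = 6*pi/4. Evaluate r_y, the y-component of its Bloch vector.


theta = 2.2440, phi = 4.7124
r_y = sin(theta)*sin(phi) = 0.7818 * -1.0000
r_y = -0.7818

-0.7818


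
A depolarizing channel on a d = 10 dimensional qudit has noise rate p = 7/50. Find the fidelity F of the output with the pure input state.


F = (1-p) + p/d
= (1 - 0.1400) + 0.1400/10
= 0.8600 + 0.0140
= 0.8740

0.8740


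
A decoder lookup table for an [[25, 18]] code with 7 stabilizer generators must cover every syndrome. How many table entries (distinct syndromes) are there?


Each stabilizer generator gives a binary (+1 or -1) measurement outcome.
With 7 independent generators:
Total syndromes = 2^7
= 128

128


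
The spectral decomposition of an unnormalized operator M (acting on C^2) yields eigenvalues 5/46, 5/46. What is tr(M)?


tr(M) = sum of eigenvalues
= 5/46 + 5/46
= 10/46
= 0.2174

0.2174


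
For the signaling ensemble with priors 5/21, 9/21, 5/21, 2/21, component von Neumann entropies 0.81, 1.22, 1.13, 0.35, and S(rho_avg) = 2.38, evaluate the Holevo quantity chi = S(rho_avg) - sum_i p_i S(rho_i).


chi = S(rho) - sum_i p_i * S(rho_i)
Weighted entropy = 5/21 * 0.81 + 9/21 * 1.22 + 5/21 * 1.13 + 2/21 * 0.35
= 1.0181
chi = 2.38 - 1.0181
= 1.3619

1.3619


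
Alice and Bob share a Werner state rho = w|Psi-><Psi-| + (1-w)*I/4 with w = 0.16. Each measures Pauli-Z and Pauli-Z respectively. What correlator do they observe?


|Psi-> = (|01> - |10>)/sqrt(2)
For the pure Bell state, <Z_A Z_B> = -1 (Bell-state Pauli correlator).
The maximally-mixed part I/4 has tr(I/4 * P tensor P) = 0 for any traceless Pauli P.
So <Z_A Z_B>_rho = w * (-1) + (1 - w) * 0
= 0.16 * (-1)
= -0.1600

-0.1600


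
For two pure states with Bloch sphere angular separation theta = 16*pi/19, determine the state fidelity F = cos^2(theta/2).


For states separated by angle theta on Bloch sphere:
F = cos^2(theta/2)
theta = 16*pi/19 = 2.6456
theta/2 = 1.3228
cos(theta/2) = 0.2455
F = 0.0603

0.0603


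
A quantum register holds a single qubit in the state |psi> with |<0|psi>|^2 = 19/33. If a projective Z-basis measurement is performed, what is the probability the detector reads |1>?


|alpha|^2 = 19/33 = 0.5758
|beta|^2 = 1 - 19/33 = 14/33 = 0.4242
P(|1>) = |beta|^2 = 0.4242

0.4242


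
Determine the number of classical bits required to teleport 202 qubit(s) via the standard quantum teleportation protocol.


Quantum teleportation requires 2 classical bits per qubit teleported.
202 qubit(s) -> 2 * 202 = 404 classical bits

404


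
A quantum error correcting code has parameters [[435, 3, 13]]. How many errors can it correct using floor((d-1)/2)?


Code parameters: [[435, 3, 13]], distance d = 13.
Number of correctable errors = floor((d-1)/2)
= floor((13 - 1)/2)
= floor(12/2)
= 6

6


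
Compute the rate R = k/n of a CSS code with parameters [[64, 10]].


Code rate R = k/n
= 10/64
= 0.1562

0.1562


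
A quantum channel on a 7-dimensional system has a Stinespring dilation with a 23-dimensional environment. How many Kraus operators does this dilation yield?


Tracing out the environment in an orthonormal basis {|i>_E} gives Kraus operators K_i = <i|_E U |0>_E.
Number of Kraus operators = dim(H_env) = d_env
= 23

23


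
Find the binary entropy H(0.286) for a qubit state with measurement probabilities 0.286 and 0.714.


S = -p*log2(p) - (1-p)*log2(1-p)
p = 0.2860, 1-p = 0.7140
= -0.2860 * log2(0.2860) - 0.7140 * log2(0.7140)
= -(-0.5165) - (-0.3470)
= 0.8635

0.8635


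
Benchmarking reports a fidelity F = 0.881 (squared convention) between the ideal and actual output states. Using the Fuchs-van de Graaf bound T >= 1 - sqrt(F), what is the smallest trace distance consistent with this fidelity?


Fuchs-van de Graaf (squared-fidelity convention): 1 - sqrt(F) <= T <= sqrt(1 - F).
Lower bound: T >= 1 - sqrt(F)
sqrt(F) = sqrt(0.881) = 0.9386
T >= 1 - 0.9386
T >= 0.0614

0.0614


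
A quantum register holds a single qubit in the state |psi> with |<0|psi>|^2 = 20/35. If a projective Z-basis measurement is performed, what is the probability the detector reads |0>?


|alpha|^2 = 20/35 = 0.5714
|beta|^2 = 1 - 20/35 = 15/35 = 0.4286
P(|0>) = |alpha|^2 = 0.5714

0.5714


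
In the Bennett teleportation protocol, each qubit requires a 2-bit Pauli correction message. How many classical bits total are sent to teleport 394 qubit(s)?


Quantum teleportation requires 2 classical bits per qubit teleported.
394 qubit(s) -> 2 * 394 = 788 classical bits

788


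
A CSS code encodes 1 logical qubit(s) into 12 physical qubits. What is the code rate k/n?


Code rate R = k/n
= 1/12
= 0.0833

0.0833


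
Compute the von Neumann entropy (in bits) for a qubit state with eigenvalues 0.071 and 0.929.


S = -p*log2(p) - (1-p)*log2(1-p)
p = 0.0710, 1-p = 0.9290
= -0.0710 * log2(0.0710) - 0.9290 * log2(0.9290)
= -(-0.2709) - (-0.0987)
= 0.3696

0.3696


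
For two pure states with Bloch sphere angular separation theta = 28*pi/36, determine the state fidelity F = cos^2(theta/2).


For states separated by angle theta on Bloch sphere:
F = cos^2(theta/2)
theta = 28*pi/36 = 2.4435
theta/2 = 1.2217
cos(theta/2) = 0.3420
F = 0.1170

0.1170


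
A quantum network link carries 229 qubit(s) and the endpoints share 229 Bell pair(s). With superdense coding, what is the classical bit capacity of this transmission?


Superdense coding allows 2 classical bits per shared entangled pair.
229 pair(s) -> 2 * 229 = 458 classical bits

458


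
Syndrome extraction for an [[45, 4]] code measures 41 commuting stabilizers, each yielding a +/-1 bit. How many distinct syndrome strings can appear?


Each stabilizer generator gives a binary (+1 or -1) measurement outcome.
With 41 independent generators:
Total syndromes = 2^41
= 2199023255552

2199023255552


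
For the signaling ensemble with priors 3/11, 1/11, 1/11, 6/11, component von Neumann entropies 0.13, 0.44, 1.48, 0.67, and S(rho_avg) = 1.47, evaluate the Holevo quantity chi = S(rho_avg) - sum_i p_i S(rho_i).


chi = S(rho) - sum_i p_i * S(rho_i)
Weighted entropy = 3/11 * 0.13 + 1/11 * 0.44 + 1/11 * 1.48 + 6/11 * 0.67
= 0.5755
chi = 1.47 - 0.5755
= 0.8945

0.8945


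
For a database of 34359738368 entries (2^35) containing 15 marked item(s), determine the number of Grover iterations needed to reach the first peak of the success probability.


After j Grover iterations the success probability is P(j) = sin^2((2j+1)*theta), where sin(theta) = sqrt(k/N).
N = 2^35 = 34359738368, k = 15
sin(theta) = sqrt(k/N) = 2.089395742e-05
theta = arcsin(sqrt(k/N)) = 2.089395743e-05 rad
P(j) reaches its first maximum when (2j+1)*theta is as close as possible to pi/2, i.e. j = round(pi/(4*theta) - 1/2).
pi/(4*theta) - 1/2 = 37589.2274
(For comparison, the common estimate pi/4 * sqrt(N/k) = 37589.7274; the exact maximiser is used here.)
Optimal iterations = 37589

37589


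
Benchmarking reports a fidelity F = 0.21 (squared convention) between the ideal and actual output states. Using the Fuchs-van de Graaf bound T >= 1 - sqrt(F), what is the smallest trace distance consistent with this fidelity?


Fuchs-van de Graaf (squared-fidelity convention): 1 - sqrt(F) <= T <= sqrt(1 - F).
Lower bound: T >= 1 - sqrt(F)
sqrt(F) = sqrt(0.21) = 0.4583
T >= 1 - 0.4583
T >= 0.5417

0.5417


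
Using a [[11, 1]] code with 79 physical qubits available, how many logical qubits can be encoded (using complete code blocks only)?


Each code block uses 11 physical qubits for 1 logical qubit(s).
Number of complete blocks = floor(79 / 11) = 7
Logical qubits = 7 * 1
= 7

7


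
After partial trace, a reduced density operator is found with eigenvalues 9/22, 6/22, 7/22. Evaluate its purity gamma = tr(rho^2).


tr(rho^2) = sum of eigenvalues squared
= (9/22)^2 + (6/22)^2 + (7/22)^2
= (81 + 36 + 49) / 484
= 166/484
= 0.3430

0.3430


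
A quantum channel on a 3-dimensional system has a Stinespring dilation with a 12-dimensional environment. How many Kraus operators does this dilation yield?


Tracing out the environment in an orthonormal basis {|i>_E} gives Kraus operators K_i = <i|_E U |0>_E.
Number of Kraus operators = dim(H_env) = d_env
= 12

12


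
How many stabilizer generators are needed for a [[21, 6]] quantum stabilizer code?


For an [[n,k]] stabilizer code:
Number of stabilizer generators = n - k
= 21 - 6
= 15

15


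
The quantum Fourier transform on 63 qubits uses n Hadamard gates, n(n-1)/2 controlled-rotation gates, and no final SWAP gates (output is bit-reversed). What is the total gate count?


Hadamard gates: 63
Controlled rotations: n*(n-1)/2 = 63*62/2 = 1953
SWAP gates: 0 (omitted)
Total = 63 + 1953
= 2016

2016


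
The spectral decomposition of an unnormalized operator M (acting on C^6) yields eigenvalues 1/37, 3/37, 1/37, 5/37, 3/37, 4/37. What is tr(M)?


tr(M) = sum of eigenvalues
= 1/37 + 3/37 + 1/37 + 5/37 + 3/37 + 4/37
= 17/37
= 0.4595

0.4595


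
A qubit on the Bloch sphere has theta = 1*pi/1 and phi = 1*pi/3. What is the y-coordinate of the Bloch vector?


theta = 3.1416, phi = 1.0472
r_y = sin(theta)*sin(phi) = 0.0000 * 0.8660
r_y = 0.0000

0.0000


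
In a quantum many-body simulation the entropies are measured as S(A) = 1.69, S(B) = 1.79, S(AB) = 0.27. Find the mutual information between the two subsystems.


I(A:B) = S(A) + S(B) - S(AB)
= 1.69 + 1.79 - 0.27
= 3.2100

3.2100


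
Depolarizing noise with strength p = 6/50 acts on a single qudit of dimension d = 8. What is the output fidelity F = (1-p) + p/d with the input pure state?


F = (1-p) + p/d
= (1 - 0.1200) + 0.1200/8
= 0.8800 + 0.0150
= 0.8950

0.8950


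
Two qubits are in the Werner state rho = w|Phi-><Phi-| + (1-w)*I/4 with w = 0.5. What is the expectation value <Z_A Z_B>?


|Phi-> = (|00> - |11>)/sqrt(2)
For the pure Bell state, <Z_A Z_B> = +1 (Bell-state Pauli correlator).
The maximally-mixed part I/4 has tr(I/4 * P tensor P) = 0 for any traceless Pauli P.
So <Z_A Z_B>_rho = w * (+1) + (1 - w) * 0
= 0.5 * (+1)
= 0.5000

0.5000


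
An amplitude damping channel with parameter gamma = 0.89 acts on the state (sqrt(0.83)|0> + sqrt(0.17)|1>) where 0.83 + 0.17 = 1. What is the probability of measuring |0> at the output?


For amplitude damping with parameter gamma on state sqrt(a)|0> + sqrt(b)|1>:
alpha^2 = 0.83, beta^2 = 0.17
P(|0>) = alpha^2 + gamma * beta^2
= 0.83 + 0.89 * 0.17
= 0.83 + 0.1513
= 0.9813

0.9813


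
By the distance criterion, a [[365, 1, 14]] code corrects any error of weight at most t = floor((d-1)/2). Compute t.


Code parameters: [[365, 1, 14]], distance d = 14.
Number of correctable errors = floor((d-1)/2)
= floor((14 - 1)/2)
= floor(13/2)
= 6

6


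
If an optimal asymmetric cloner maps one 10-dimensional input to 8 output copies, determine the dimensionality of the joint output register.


Output space = H^(tensor 8) where dim(H) = 10
dim = 10^8
= 100 (after 2 factors)
= 1000 (after 3 factors)
= 10000 (after 4 factors)
= 100000 (after 5 factors)
= 1000000 (after 6 factors)
= 10000000 (after 7 factors)
= 100000000 (after 8 factors)
= 100000000

100000000
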